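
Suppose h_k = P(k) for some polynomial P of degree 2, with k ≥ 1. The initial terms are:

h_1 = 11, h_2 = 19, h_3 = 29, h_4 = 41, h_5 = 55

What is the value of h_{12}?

209

1st diffs: 8, 10, 12, 14.
2nd diffs: 2, 2, 2 (constant).
Newton forward-difference form: h_k = 11 + 8·C(k-1,1) + 2·C(k-1,2).
At k = 12: k-1 = 11, so h_{12} = 11 + 88 + 110 = 209.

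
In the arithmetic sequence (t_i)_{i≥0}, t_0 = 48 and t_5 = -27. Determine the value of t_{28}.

-372

Common difference d = (-27 - 48) / (5 - 0) = -15.
t_i = 48 + (i - 0)·(-15).
t_{28} = 48 + 28·(-15) = -372.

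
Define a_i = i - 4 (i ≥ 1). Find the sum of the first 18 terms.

Over i = 1..18: Σi = 171.
Total = (1)·171 + (-4)·18 = 99.

99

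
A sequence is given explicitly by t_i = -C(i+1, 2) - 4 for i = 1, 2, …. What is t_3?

-10

C(4, 2) = 6, so t_3 = -10.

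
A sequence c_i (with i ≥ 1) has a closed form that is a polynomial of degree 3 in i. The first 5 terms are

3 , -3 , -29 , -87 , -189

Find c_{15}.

-6269

1st diffs: -6, -26, -58, -102.
2nd diffs: -20, -32, -44.
3rd diffs: -12, -12 (constant).
Newton forward-difference form: c_i = 3 + (-6)·C(i-1,1) + (-20)·C(i-1,2) + (-12)·C(i-1,3).
At i = 15: i-1 = 14, so c_{15} = 3 - 84 - 1820 - 4368 = -6269.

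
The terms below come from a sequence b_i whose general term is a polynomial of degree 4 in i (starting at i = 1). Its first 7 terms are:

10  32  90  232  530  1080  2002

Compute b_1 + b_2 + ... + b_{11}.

34188

1st diffs: 22, 58, 142, 298, 550, 922.
2nd diffs: 36, 84, 156, 252, 372.
3rd diffs: 48, 72, 96, 120.
4th diffs: 24, 24, 24 (constant).
Newton forward-difference form: b_i = 10 + 22·C(i-1,1) + 36·C(i-1,2) + 48·C(i-1,3) + 24·C(i-1,4).
Continuing: 3440, 5562, 8560, 12650.
Summing i = 1..11 (11 terms) gives 34188.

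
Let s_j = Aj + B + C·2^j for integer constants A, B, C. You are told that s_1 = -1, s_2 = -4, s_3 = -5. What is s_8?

218

The three given values yield: A + B + 2C = -1; 2A + B + 4C = -4; 3A + B + 8C = -5.
Subtracting the first from the second: A + 2C = -3.
Subtracting the second from the third: A + 4C = -1.
Solving: C = 1, A = -5, then B = 2.
Therefore s_8 = -40 + 2 + 1·256 = 218.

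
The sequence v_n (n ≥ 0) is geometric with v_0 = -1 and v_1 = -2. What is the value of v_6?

Common ratio r = 2.
v_n = (-1)·2^(n-0).
v_6 = (-1)·2^6 = -64.

-64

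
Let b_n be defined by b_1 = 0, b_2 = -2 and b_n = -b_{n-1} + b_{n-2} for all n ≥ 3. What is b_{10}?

b_3 = 2, b_4 = -4, b_5 = 6, b_6 = -10, b_7 = 16, b_8 = -26, b_9 = 42, b_{10} = -68.

-68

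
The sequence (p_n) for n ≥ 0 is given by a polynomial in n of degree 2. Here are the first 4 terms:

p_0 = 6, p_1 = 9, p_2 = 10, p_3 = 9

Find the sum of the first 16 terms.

1st diffs: 3, 1, -1.
2nd diffs: -2, -2 (constant).
So p_n = -n^2 + 4n + 6.
Continuing: …, 6, 1, -6, -15, …, p_{15} = -159.
Summing n = 0..15 (16 terms) gives -664.

-664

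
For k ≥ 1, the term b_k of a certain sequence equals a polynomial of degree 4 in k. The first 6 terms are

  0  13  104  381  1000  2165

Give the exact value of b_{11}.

26680

1st diffs: 13, 91, 277, 619, 1165.
2nd diffs: 78, 186, 342, 546.
3rd diffs: 108, 156, 204.
4th diffs: 48, 48 (constant).
Newton forward-difference form: b_k = 13·C(k-1,1) + 78·C(k-1,2) + 108·C(k-1,3) + 48·C(k-1,4).
At k = 11: k-1 = 10, so b_{11} = 130 + 3510 + 12960 + 10080 = 26680.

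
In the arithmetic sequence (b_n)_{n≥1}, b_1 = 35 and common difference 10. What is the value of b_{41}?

b_n = 35 + (n - 1)·10.
b_{41} = 35 + 40·10 = 435.

435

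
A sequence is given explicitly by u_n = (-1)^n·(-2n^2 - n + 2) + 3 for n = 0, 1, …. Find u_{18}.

(-1)^18 = 1; -2n^2 - n + 2 at n=18 is -664; so u_{18} = -661.

-661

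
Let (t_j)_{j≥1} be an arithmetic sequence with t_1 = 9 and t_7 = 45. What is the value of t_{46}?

Common difference d = (45 - 9) / (7 - 1) = 6.
t_j = 9 + (j - 1)·6.
t_{46} = 9 + 45·6 = 279.

279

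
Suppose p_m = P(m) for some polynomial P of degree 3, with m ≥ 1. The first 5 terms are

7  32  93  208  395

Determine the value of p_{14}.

1st diffs: 25, 61, 115, 187.
2nd diffs: 36, 54, 72.
3rd diffs: 18, 18 (constant).
Newton forward-difference form: p_m = 7 + 25·C(m-1,1) + 36·C(m-1,2) + 18·C(m-1,3).
At m = 14: m-1 = 13, so p_{14} = 7 + 325 + 2808 + 5148 = 8288.

8288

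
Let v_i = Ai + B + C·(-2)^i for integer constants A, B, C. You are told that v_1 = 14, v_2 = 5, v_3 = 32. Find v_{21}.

4194374

The three given values yield: A + B - 2C = 14; 2A + B + 4C = 5; 3A + B - 8C = 32.
Subtracting the first from the second: A + 6C = -9.
Subtracting the second from the third: A - 12C = 27.
Solving: C = -2, A = 3, then B = 7.
So v_i = 3·i + 7 + (-2)·(-2)^i; at i=21 this is 4194374.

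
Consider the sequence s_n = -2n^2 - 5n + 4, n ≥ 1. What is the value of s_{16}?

-588

s_{16} = -2·16^2 - 5·16 + 4 = -588.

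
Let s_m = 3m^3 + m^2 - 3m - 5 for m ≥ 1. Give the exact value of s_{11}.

s_{11} = 3·11^3 + 1·11^2 - 3·11 - 5 = 4076.

4076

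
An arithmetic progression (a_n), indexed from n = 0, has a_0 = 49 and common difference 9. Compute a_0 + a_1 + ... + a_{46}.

a_n = 49 + (n - 0)·9.
a_{46} = 463; S = 47·(49 + 463)/2 = 12032.

12032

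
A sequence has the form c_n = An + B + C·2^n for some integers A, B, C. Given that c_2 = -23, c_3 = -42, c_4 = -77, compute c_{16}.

Plug in n = 2, 3, 4: 2A + B + 4C = -23; 3A + B + 8C = -42; 4A + B + 16C = -77.
Subtracting the first from the second: A + 4C = -19.
Subtracting the second from the third: A + 8C = -35.
Solving: C = -4, A = -3, then B = -1.
Therefore c_{16} = -48 + (-1) + (-4)·65536 = -262193.

-262193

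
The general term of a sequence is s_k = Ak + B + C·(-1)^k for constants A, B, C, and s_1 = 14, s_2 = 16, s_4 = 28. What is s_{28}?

172

At k = 1, 2, 4: A + B - C = 14; 2A + B + C = 16; 4A + B + C = 28.
Subtracting the first from the second: A + 2C = 2.
Subtracting the second from the third: 2A = 12.
Solving: C = -2, A = 6, then B = 6.
So s_k = 6·k + 6 + (-2)·(-1)^k; at k=28 this is 172.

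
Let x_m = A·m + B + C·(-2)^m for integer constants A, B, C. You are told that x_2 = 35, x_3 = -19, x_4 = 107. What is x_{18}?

1310831

At m = 2, 3, 4: 2A + B + 4C = 35; 3A + B - 8C = -19; 4A + B + 16C = 107.
Subtracting the first from the second: A - 12C = -54.
Subtracting the second from the third: A + 24C = 126.
Solving: C = 5, A = 6, then B = 3.
Hence x_{18} = 6·18 + 3 + 5·262144 = 1310831.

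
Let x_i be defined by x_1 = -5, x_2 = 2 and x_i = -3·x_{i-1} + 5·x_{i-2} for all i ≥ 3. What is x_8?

Step forward from the initial values:
x_3 = -31;  x_4 = 103;  x_5 = -464;  x_6 = 1907;  x_7 = -8041;  x_8 = 33658.

33658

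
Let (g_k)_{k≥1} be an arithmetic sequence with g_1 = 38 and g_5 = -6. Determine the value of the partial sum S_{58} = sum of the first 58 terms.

Common difference d = (-6 - 38) / (5 - 1) = -11.
g_k = 38 + (k - 1)·(-11).
g_{58} = -589; S = 58·(38 + (-589))/2 = -15979.

-15979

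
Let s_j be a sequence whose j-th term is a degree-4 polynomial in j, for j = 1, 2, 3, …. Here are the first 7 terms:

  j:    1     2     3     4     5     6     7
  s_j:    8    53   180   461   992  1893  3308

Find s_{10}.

12437

1st diffs: 45, 127, 281, 531, 901, 1415.
2nd diffs: 82, 154, 250, 370, 514.
3rd diffs: 72, 96, 120, 144.
4th diffs: 24, 24, 24 (constant).
Newton forward-difference form: s_j = 8 + 45·C(j-1,1) + 82·C(j-1,2) + 72·C(j-1,3) + 24·C(j-1,4).
At j = 10: j-1 = 9, so s_{10} = 8 + 405 + 2952 + 6048 + 3024 = 12437.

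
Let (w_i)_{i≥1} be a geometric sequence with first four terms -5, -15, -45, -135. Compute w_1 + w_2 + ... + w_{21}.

Common ratio r = 3.
w_i = (-5)·3^(i-1).
S = (-5)·(3^21 - 1)/(3 - 1) = (-5)·(10460353203 - 1)/(2) = -26150883005.

-26150883005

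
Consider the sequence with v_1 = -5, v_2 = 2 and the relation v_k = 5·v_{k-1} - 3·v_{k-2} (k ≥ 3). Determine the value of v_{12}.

Iterate the recurrence:
v_3 = 25;  v_4 = 119;  v_5 = 520;  v_6 = 2243;  v_7 = 9655;  v_8 = 41546;  v_9 = 178765;  v_{10} = 769187;  v_{11} = 3309640;  v_{12} = 14240639.

14240639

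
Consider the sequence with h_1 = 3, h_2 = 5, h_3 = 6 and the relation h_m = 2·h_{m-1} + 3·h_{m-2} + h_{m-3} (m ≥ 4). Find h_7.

Step forward from the initial values:
h_4 = 30; h_5 = 83; h_6 = 262; h_7 = 803.

803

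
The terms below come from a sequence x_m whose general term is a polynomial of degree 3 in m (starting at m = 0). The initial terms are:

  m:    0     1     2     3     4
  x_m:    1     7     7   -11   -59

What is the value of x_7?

-503

1st diffs: 6, 0, -18, -48.
2nd diffs: -6, -18, -30.
3rd diffs: -12, -12 (constant).
Newton forward-difference form: x_m = 1 + 6·C(m,1) + (-6)·C(m,2) + (-12)·C(m,3).
At m = 7: m = 7, so x_7 = 1 + 42 - 126 - 420 = -503.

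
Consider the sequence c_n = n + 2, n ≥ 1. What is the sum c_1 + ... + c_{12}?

Over n = 1..12: Σn = 78.
Total = (1)·78 + (2)·12 = 102.

102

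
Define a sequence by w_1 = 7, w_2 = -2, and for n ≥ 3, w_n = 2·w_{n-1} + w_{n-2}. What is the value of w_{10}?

886

Compute successive terms:
w_3 = 3;  w_4 = 4;  w_5 = 11;  w_6 = 26;  w_7 = 63;  w_8 = 152;  w_9 = 367;  w_{10} = 886.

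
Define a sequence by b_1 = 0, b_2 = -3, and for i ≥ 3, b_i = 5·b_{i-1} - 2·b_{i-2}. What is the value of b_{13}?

Compute successive terms:
b_3 = -15, b_4 = -69, b_5 = -315, …, b_{10} = -622173, b_{11} = -2838075, b_{12} = -12946029, b_{13} = -59053995.

-59053995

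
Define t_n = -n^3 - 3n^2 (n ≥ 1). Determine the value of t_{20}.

t_{20} = -1·20^3 - 3·20^2 = -9200.

-9200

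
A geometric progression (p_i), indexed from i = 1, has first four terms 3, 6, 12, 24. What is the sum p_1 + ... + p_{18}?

Common ratio r = 2.
p_i = 3·2^(i-1).
S = 3·(2^18 - 1)/(2 - 1) = 3·(262144 - 1)/(1) = 786429.

786429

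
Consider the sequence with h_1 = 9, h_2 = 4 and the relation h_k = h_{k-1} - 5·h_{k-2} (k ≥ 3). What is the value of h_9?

h_3 = -41;  h_4 = -61;  h_5 = 144;  h_6 = 449;  h_7 = -271;  h_8 = -2516;  h_9 = -1161.

-1161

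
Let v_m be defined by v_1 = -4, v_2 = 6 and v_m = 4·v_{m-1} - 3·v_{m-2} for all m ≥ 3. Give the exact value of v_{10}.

98406

Iterate the recurrence:
v_3 = 36  v_4 = 126  v_5 = 396  v_6 = 1206  v_7 = 3636  v_8 = 10926  v_9 = 32796  v_{10} = 98406.
(Characteristic roots are 3 and 1.)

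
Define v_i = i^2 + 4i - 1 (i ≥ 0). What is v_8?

v_8 = 1·8^2 + 4·8 - 1 = 95.

95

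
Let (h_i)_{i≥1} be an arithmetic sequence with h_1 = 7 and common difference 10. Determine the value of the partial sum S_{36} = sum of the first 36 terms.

h_i = 7 + (i - 1)·10.
h_{36} = 357; S = 36·(7 + 357)/2 = 6552.

6552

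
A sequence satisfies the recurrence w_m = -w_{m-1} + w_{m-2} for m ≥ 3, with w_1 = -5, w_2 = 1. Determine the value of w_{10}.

139

Step forward from the initial values:
w_3 = -6;  w_4 = 7;  w_5 = -13;  w_6 = 20;  w_7 = -33;  w_8 = 53;  w_9 = -86;  w_{10} = 139.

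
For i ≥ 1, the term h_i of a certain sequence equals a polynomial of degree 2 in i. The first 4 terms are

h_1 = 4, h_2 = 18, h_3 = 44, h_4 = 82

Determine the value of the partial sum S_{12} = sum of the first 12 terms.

1st diffs: 14, 26, 38.
2nd diffs: 12, 12 (constant).
Newton forward-difference form: h_i = 4 + 14·C(i-1,1) + 12·C(i-1,2).
Continuing: …, 132, 194, 268, 354, …, h_{12} = 818.
Summing i = 1..12 (12 terms) gives 3612.

3612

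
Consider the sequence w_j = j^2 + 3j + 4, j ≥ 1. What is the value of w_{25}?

w_{25} = 1·25^2 + 3·25 + 4 = 704.

704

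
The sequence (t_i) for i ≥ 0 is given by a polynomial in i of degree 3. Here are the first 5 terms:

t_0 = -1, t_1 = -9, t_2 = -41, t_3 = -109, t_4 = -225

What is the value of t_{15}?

-8101

1st diffs: -8, -32, -68, -116.
2nd diffs: -24, -36, -48.
3rd diffs: -12, -12 (constant).
Newton forward-difference form: t_i = -1 + (-8)·C(i,1) + (-24)·C(i,2) + (-12)·C(i,3).
At i = 15: i = 15, so t_{15} = -1 - 120 - 2520 - 5460 = -8101.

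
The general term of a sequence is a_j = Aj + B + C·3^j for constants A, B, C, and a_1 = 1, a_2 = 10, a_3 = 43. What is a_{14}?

The three given values yield: A + B + 3C = 1; 2A + B + 9C = 10; 3A + B + 27C = 43.
Subtracting the first from the second: A + 6C = 9.
Subtracting the second from the third: A + 18C = 33.
Solving: C = 2, A = -3, then B = -2.
Therefore a_{14} = -42 + (-2) + 2·4782969 = 9565894.

9565894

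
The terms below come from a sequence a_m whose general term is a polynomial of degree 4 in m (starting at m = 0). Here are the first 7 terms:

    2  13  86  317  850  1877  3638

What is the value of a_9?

1st diffs: 11, 73, 231, 533, 1027, 1761.
2nd diffs: 62, 158, 302, 494, 734.
3rd diffs: 96, 144, 192, 240.
4th diffs: 48, 48, 48 (constant).
Newton forward-difference form: a_m = 2 + 11·C(m,1) + 62·C(m,2) + 96·C(m,3) + 48·C(m,4).
At m = 9: m = 9, so a_9 = 2 + 99 + 2232 + 8064 + 6048 = 16445.

16445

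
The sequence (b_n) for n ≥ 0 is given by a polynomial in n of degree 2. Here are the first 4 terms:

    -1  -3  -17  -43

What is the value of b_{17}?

1st diffs: -2, -14, -26.
2nd diffs: -12, -12 (constant).
Newton forward-difference form: b_n = -1 + (-2)·C(n,1) + (-12)·C(n,2).
At n = 17: n = 17, so b_{17} = -1 - 34 - 1632 = -1667.

-1667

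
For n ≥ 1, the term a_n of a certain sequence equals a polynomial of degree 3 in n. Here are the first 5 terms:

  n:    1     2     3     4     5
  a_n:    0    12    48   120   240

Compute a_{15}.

6720

1st diffs: 12, 36, 72, 120.
2nd diffs: 24, 36, 48.
3rd diffs: 12, 12 (constant).
Newton forward-difference form: a_n = 12·C(n-1,1) + 24·C(n-1,2) + 12·C(n-1,3).
At n = 15: n-1 = 14, so a_{15} = 168 + 2184 + 4368 = 6720.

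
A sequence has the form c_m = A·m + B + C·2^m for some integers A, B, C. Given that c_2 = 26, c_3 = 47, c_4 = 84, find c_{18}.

1048666

Plug in m = 2, 3, 4: 2A + B + 4C = 26; 3A + B + 8C = 47; 4A + B + 16C = 84.
Subtracting the first from the second: A + 4C = 21.
Subtracting the second from the third: A + 8C = 37.
Solving: C = 4, A = 5, then B = 0.
Hence c_{18} = 5·18 + 0 + 4·262144 = 1048666.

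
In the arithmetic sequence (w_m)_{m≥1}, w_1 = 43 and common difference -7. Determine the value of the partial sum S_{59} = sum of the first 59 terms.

w_m = 43 + (m - 1)·(-7).
w_{59} = -363; S = 59·(43 + (-363))/2 = -9440.

-9440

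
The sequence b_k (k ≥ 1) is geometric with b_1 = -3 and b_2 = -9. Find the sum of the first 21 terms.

-15690529803

Common ratio r = 3.
b_k = (-3)·3^(k-1).
S = (-3)·(3^21 - 1)/(3 - 1) = (-3)·(10460353203 - 1)/(2) = -15690529803.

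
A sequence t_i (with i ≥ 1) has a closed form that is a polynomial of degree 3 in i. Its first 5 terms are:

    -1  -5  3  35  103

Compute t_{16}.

6659

1st diffs: -4, 8, 32, 68.
2nd diffs: 12, 24, 36.
3rd diffs: 12, 12 (constant).
Newton forward-difference form: t_i = -1 + (-4)·C(i-1,1) + 12·C(i-1,2) + 12·C(i-1,3).
At i = 16: i-1 = 15, so t_{16} = -1 - 60 + 1260 + 5460 = 6659.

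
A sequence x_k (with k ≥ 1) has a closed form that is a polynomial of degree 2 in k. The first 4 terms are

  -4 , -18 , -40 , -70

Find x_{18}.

-1330

1st diffs: -14, -22, -30.
2nd diffs: -8, -8 (constant).
Newton forward-difference form: x_k = -4 + (-14)·C(k-1,1) + (-8)·C(k-1,2).
At k = 18: k-1 = 17, so x_{18} = -4 - 238 - 1088 = -1330.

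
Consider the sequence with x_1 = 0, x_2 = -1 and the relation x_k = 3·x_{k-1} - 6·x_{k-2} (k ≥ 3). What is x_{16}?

Iterate the recurrence:
x_3 = -3; x_4 = -3; x_5 = 9; …; x_{13} = 24057; x_{14} = 38637; x_{15} = -28431; x_{16} = -317115.

-317115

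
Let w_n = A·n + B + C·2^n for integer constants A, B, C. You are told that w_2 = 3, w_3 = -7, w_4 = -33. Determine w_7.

Plug in n = 2, 3, 4: 2A + B + 4C = 3; 3A + B + 8C = -7; 4A + B + 16C = -33.
Subtracting the first from the second: A + 4C = -10.
Subtracting the second from the third: A + 8C = -26.
Solving: C = -4, A = 6, then B = 7.
Hence w_7 = 6·7 + 7 + (-4)·128 = -463.

-463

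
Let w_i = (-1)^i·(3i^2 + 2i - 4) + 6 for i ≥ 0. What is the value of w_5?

(-1)^5 = -1; 3i^2 + 2i - 4 at i=5 is 81; so w_5 = -75.

-75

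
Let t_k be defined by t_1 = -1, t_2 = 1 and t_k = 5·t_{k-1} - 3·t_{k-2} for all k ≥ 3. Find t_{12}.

4405582

Step forward from the initial values:
t_3 = 8, t_4 = 37, t_5 = 161, t_6 = 694, t_7 = 2987, t_8 = 12853, t_9 = 55304, t_{10} = 237961, t_{11} = 1023893, t_{12} = 4405582.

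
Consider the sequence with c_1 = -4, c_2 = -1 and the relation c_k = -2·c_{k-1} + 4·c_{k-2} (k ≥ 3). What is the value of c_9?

-10624

Step forward from the initial values:
c_3 = -14, c_4 = 24, c_5 = -104, c_6 = 304, c_7 = -1024, c_8 = 3264, c_9 = -10624.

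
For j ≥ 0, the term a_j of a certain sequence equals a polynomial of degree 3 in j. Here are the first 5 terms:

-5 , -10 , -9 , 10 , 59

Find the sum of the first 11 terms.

1st diffs: -5, 1, 19, 49.
2nd diffs: 6, 18, 30.
3rd diffs: 12, 12 (constant).
Newton forward-difference form: a_j = -5 + (-5)·C(j,1) + 6·C(j,2) + 12·C(j,3).
Continuing: …, 150, 295, 506, 795, …, a_{10} = 1655.
Summing j = 0..10 (11 terms) gives 4620.

4620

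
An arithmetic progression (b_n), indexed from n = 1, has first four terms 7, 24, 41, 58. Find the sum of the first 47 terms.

18706

Common difference d = 17.
b_n = 7 + (n - 1)·17.
b_{47} = 789; S = 47·(7 + 789)/2 = 18706.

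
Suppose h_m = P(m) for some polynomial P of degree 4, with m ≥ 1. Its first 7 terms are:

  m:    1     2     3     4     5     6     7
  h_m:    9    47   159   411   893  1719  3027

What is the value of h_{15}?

55323

1st diffs: 38, 112, 252, 482, 826, 1308.
2nd diffs: 74, 140, 230, 344, 482.
3rd diffs: 66, 90, 114, 138.
4th diffs: 24, 24, 24 (constant).
Newton forward-difference form: h_m = 9 + 38·C(m-1,1) + 74·C(m-1,2) + 66·C(m-1,3) + 24·C(m-1,4).
At m = 15: m-1 = 14, so h_{15} = 9 + 532 + 6734 + 24024 + 24024 = 55323.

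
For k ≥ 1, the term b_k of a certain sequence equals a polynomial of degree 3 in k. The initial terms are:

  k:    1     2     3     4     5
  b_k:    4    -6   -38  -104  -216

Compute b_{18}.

1st diffs: -10, -32, -66, -112.
2nd diffs: -22, -34, -46.
3rd diffs: -12, -12 (constant).
Newton forward-difference form: b_k = 4 + (-10)·C(k-1,1) + (-22)·C(k-1,2) + (-12)·C(k-1,3).
At k = 18: k-1 = 17, so b_{18} = 4 - 170 - 2992 - 8160 = -11318.

-11318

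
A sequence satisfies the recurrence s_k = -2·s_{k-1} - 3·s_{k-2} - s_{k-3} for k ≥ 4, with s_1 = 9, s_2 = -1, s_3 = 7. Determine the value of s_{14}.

1008

Iterate the recurrence:
s_4 = -20;  s_5 = 20;  s_6 = 13;  …;  s_{11} = 272;  s_{12} = 110;  s_{13} = -805;  s_{14} = 1008.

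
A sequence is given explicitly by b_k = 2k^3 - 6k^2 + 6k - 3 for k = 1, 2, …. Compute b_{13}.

b_{13} = 2·13^3 - 6·13^2 + 6·13 - 3 = 3455.

3455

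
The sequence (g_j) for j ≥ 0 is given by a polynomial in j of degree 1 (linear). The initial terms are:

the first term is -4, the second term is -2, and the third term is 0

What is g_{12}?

1st diffs: 2, 2 (constant).
So g_j = 2j - 4.
Evaluating at j = 12 gives g_{12} = 20.

20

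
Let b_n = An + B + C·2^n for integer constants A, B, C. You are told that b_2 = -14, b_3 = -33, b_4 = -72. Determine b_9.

At n = 2, 3, 4: 2A + B + 4C = -14; 3A + B + 8C = -33; 4A + B + 16C = -72.
Subtracting the first from the second: A + 4C = -19.
Subtracting the second from the third: A + 8C = -39.
Solving: C = -5, A = 1, then B = 4.
So b_n = 1·n + 4 + (-5)·2^n; at n=9 this is -2547.

-2547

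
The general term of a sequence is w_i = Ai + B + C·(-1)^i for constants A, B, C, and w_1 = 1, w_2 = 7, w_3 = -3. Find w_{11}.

Plug in i = 1, 2, 3: A + B - C = 1; 2A + B + C = 7; 3A + B - C = -3.
Subtracting the first from the second: A + 2C = 6.
Subtracting the second from the third: A - 2C = -10.
Solving: C = 4, A = -2, then B = 7.
Therefore w_{11} = -22 + 7 + 4·(-1) = -19.

-19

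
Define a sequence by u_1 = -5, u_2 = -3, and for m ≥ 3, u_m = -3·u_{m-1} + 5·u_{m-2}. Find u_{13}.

Iterate the recurrence:
u_3 = -16; u_4 = 33; u_5 = -179; …; u_{10} = 220197; u_{11} = -923311; u_{12} = 3870918; u_{13} = -16229309.

-16229309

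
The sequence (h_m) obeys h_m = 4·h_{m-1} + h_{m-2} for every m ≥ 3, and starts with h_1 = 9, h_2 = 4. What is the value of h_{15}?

820435529

h_3 = 25; h_4 = 104; h_5 = 441; …; h_{12} = 10793336; h_{13} = 45721305; h_{14} = 193678556; h_{15} = 820435529.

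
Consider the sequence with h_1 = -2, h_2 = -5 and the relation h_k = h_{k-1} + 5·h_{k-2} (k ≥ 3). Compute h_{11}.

Step forward from the initial values:
h_3 = -15;  h_4 = -40;  h_5 = -115;  h_6 = -315;  h_7 = -890;  h_8 = -2465;  h_9 = -6915;  h_{10} = -19240;  h_{11} = -53815.

-53815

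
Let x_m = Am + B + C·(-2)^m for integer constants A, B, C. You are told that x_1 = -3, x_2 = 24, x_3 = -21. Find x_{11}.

-8157

Write the equations: A + B - 2C = -3; 2A + B + 4C = 24; 3A + B - 8C = -21.
Subtracting the first from the second: A + 6C = 27.
Subtracting the second from the third: A - 12C = -45.
Solving: C = 4, A = 3, then B = 2.
Therefore x_{11} = 33 + 2 + 4·(-2048) = -8157.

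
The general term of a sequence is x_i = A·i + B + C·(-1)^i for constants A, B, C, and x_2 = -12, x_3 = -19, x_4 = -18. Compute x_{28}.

-90

Write the equations: 2A + B + C = -12; 3A + B - C = -19; 4A + B + C = -18.
Subtracting the first from the second: A - 2C = -7.
Subtracting the second from the third: A + 2C = 1.
Solving: C = 2, A = -3, then B = -8.
So x_i = -3·i + (-8) + 2·(-1)^i; at i=28 this is -90.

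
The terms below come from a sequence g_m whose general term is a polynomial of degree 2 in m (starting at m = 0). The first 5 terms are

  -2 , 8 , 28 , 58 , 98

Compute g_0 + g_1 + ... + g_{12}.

3614

1st diffs: 10, 20, 30, 40.
2nd diffs: 10, 10, 10 (constant).
Newton forward-difference form: g_m = -2 + 10·C(m,1) + 10·C(m,2).
Continuing: …, 148, 208, 278, 358, …, g_{12} = 778.
Summing m = 0..12 (13 terms) gives 3614.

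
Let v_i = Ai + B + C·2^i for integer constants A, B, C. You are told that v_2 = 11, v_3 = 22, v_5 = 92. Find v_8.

761

The three given values yield: 2A + B + 4C = 11; 3A + B + 8C = 22; 5A + B + 32C = 92.
Subtracting the first from the second: A + 4C = 11.
Subtracting the second from the third: 2A + 24C = 70.
Solving: C = 3, A = -1, then B = 1.
Hence v_8 = -1·8 + 1 + 3·256 = 761.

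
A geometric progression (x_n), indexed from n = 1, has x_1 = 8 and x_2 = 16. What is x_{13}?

32768

Common ratio r = 2.
x_n = 8·2^(n-1).
x_{13} = 8·2^12 = 32768.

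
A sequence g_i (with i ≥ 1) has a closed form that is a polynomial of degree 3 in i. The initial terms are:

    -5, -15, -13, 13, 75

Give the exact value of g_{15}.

5315

1st diffs: -10, 2, 26, 62.
2nd diffs: 12, 24, 36.
3rd diffs: 12, 12 (constant).
Newton forward-difference form: g_i = -5 + (-10)·C(i-1,1) + 12·C(i-1,2) + 12·C(i-1,3).
At i = 15: i-1 = 14, so g_{15} = -5 - 140 + 1092 + 4368 = 5315.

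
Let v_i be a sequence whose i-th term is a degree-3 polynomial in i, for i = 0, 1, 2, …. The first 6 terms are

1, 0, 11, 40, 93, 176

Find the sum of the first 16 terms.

17536

1st diffs: -1, 11, 29, 53, 83.
2nd diffs: 12, 18, 24, 30.
3rd diffs: 6, 6, 6 (constant).
Newton forward-difference form: v_i = 1 + (-1)·C(i,1) + 12·C(i,2) + 6·C(i,3).
Continuing: …, 295, 456, 665, 928, …, v_{15} = 3976.
Summing i = 0..15 (16 terms) gives 17536.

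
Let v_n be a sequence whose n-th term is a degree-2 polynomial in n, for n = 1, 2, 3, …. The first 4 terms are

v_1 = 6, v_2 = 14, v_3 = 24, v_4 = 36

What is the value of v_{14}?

1st diffs: 8, 10, 12.
2nd diffs: 2, 2 (constant).
Newton forward-difference form: v_n = 6 + 8·C(n-1,1) + 2·C(n-1,2).
At n = 14: n-1 = 13, so v_{14} = 6 + 104 + 156 = 266.

266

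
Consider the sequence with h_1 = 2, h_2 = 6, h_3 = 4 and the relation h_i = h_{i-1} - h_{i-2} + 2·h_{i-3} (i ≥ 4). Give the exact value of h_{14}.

118

h_4 = 2; h_5 = 10; h_6 = 16; …; h_{11} = 34; h_{12} = 64; h_{13} = 114; h_{14} = 118.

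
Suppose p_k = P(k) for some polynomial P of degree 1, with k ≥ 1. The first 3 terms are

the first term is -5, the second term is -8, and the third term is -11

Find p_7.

-23

1st diffs: -3, -3 (constant).
So p_k = -3k - 2.
Evaluating at k = 7 gives p_7 = -23.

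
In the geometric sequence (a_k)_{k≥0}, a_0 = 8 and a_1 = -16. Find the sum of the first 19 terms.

Common ratio r = -2.
a_k = 8·(-2)^(k-0).
S = 8·((-2)^19 - 1)/(-2 - 1) = 8·(-524288 - 1)/(-3) = 1398104.

1398104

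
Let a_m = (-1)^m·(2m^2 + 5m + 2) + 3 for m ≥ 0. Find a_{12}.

353

(-1)^12 = 1; 2m^2 + 5m + 2 at m=12 is 350; so a_{12} = 353.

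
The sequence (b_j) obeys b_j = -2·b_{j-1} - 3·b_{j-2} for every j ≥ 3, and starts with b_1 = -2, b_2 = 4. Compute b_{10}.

-44

b_3 = -2  b_4 = -8  b_5 = 22  b_6 = -20  b_7 = -26  b_8 = 112  b_9 = -146  b_{10} = -44.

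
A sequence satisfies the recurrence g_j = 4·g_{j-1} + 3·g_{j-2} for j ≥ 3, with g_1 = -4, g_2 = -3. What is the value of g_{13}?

Applying the relation repeatedly:
g_3 = -24, g_4 = -105, g_5 = -492, …, g_{10} = -1063635, g_{11} = -4941384, g_{12} = -22956441, g_{13} = -106649916.

-106649916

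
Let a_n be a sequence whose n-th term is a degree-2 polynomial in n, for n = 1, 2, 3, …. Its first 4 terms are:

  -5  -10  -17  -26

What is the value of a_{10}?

1st diffs: -5, -7, -9.
2nd diffs: -2, -2 (constant).
Newton forward-difference form: a_n = -5 + (-5)·C(n-1,1) + (-2)·C(n-1,2).
At n = 10: n-1 = 9, so a_{10} = -5 - 45 - 72 = -122.

-122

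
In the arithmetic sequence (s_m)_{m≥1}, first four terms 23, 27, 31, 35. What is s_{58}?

Common difference d = 4.
s_m = 23 + (m - 1)·4.
s_{58} = 23 + 57·4 = 251.

251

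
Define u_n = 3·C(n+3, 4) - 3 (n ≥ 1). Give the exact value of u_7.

C(10, 4) = 210, so u_7 = 627.

627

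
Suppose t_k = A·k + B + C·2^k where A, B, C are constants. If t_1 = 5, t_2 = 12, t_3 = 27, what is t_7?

503

Plug in k = 1, 2, 3: A + B + 2C = 5; 2A + B + 4C = 12; 3A + B + 8C = 27.
Subtracting the first from the second: A + 2C = 7.
Subtracting the second from the third: A + 4C = 15.
Solving: C = 4, A = -1, then B = -2.
Hence t_7 = -1·7 + (-2) + 4·128 = 503.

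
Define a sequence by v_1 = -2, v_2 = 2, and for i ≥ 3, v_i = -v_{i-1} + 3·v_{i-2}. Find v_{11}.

v_3 = -8  v_4 = 14  v_5 = -38  v_6 = 80  v_7 = -194  v_8 = 434  v_9 = -1016  v_{10} = 2318  v_{11} = -5366.

-5366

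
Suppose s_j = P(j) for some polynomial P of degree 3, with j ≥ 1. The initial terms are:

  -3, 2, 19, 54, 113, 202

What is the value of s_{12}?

1st diffs: 5, 17, 35, 59, 89.
2nd diffs: 12, 18, 24, 30.
3rd diffs: 6, 6, 6 (constant).
Newton forward-difference form: s_j = -3 + 5·C(j-1,1) + 12·C(j-1,2) + 6·C(j-1,3).
At j = 12: j-1 = 11, so s_{12} = -3 + 55 + 660 + 990 = 1702.

1702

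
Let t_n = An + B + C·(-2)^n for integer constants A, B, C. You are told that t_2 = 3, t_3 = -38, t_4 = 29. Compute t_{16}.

Plug in n = 2, 3, 4: 2A + B + 4C = 3; 3A + B - 8C = -38; 4A + B + 16C = 29.
Subtracting the first from the second: A - 12C = -41.
Subtracting the second from the third: A + 24C = 67.
Solving: C = 3, A = -5, then B = 1.
So t_n = -5·n + 1 + 3·(-2)^n; at n=16 this is 196529.

196529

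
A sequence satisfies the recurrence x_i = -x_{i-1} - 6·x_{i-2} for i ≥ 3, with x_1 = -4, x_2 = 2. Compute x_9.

Compute successive terms:
x_3 = 22; x_4 = -34; x_5 = -98; x_6 = 302; x_7 = 286; x_8 = -2098; x_9 = 382.

382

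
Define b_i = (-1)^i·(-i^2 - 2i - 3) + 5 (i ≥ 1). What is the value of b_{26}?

(-1)^26 = 1; -i^2 - 2i - 3 at i=26 is -731; so b_{26} = -726.

-726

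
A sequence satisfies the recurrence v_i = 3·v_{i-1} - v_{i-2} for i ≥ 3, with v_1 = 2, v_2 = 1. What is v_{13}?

Applying the relation repeatedly:
v_3 = 1; v_4 = 2; v_5 = 5; …; v_{10} = 610; v_{11} = 1597; v_{12} = 4181; v_{13} = 10946.

10946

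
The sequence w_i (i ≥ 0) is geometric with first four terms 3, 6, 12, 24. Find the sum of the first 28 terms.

805306365

Common ratio r = 2.
w_i = 3·2^(i-0).
S = 3·(2^28 - 1)/(2 - 1) = 3·(268435456 - 1)/(1) = 805306365.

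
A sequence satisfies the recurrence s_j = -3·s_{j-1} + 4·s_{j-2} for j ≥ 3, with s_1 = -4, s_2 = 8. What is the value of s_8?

39320

Iterate the recurrence:
s_3 = -40;  s_4 = 152;  s_5 = -616;  s_6 = 2456;  s_7 = -9832;  s_8 = 39320.
(Characteristic roots are 1 and -4.)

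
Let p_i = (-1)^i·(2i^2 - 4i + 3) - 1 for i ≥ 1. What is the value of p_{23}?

(-1)^23 = -1; 2i^2 - 4i + 3 at i=23 is 969; so p_{23} = -970.

-970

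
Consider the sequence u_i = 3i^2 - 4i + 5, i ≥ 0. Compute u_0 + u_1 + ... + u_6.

Over i = 0..6: Σi = 21, Σi² = 91.
Total = (3)·91 + (-4)·21 + (5)·7 = 224.

224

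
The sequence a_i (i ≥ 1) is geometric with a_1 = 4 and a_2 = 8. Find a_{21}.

4194304

Common ratio r = 2.
a_i = 4·2^(i-1).
a_{21} = 4·2^20 = 4194304.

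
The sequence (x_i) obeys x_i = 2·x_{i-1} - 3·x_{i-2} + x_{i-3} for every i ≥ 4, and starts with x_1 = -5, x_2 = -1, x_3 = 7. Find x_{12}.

Step forward from the initial values:
x_4 = 12, x_5 = 2, x_6 = -25, x_7 = -44, x_8 = -11, x_9 = 85, x_{10} = 159, x_{11} = 52, x_{12} = -288.

-288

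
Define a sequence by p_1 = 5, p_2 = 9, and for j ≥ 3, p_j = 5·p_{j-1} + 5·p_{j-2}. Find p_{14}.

18761390625

p_3 = 70  p_4 = 395  p_5 = 2325  …  p_{11} = 93515625  p_{12} = 547450000  p_{13} = 3204828125  p_{14} = 18761390625.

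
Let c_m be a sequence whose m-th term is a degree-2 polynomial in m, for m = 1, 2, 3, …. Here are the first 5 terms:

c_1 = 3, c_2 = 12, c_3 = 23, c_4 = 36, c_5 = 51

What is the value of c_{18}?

428

1st diffs: 9, 11, 13, 15.
2nd diffs: 2, 2, 2 (constant).
So c_m = m^2 + 6m - 4.
Evaluating at m = 18 gives c_{18} = 428.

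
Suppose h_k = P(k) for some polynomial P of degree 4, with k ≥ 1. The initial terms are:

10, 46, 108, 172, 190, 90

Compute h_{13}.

-15002

1st diffs: 36, 62, 64, 18, -100.
2nd diffs: 26, 2, -46, -118.
3rd diffs: -24, -48, -72.
4th diffs: -24, -24 (constant).
So h_k = -k^4 + 6k^3 + 2k^2 + 3k.
Evaluating at k = 13 gives h_{13} = -15002.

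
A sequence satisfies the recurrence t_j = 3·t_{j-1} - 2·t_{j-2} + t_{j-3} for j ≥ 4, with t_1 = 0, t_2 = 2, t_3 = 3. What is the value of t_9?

330

Iterate the recurrence:
t_4 = 5  t_5 = 11  t_6 = 26  t_7 = 61  t_8 = 142  t_9 = 330.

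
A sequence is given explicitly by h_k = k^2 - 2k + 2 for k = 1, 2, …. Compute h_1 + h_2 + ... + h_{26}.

5551

Over k = 1..26: Σk = 351, Σk² = 6201.
Total = (1)·6201 + (-2)·351 + (2)·26 = 5551.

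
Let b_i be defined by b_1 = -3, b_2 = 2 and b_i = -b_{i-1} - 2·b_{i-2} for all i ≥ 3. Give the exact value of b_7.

-16

Compute successive terms:
b_3 = 4, b_4 = -8, b_5 = 0, b_6 = 16, b_7 = -16.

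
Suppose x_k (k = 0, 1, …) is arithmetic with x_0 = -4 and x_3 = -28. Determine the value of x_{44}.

-356

Common difference d = (-28 - (-4)) / (3 - 0) = -8.
x_k = -4 + (k - 0)·(-8).
x_{44} = -4 + 44·(-8) = -356.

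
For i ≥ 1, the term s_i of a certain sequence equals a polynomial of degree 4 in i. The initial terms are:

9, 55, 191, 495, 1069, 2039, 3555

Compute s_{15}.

1st diffs: 46, 136, 304, 574, 970, 1516.
2nd diffs: 90, 168, 270, 396, 546.
3rd diffs: 78, 102, 126, 150.
4th diffs: 24, 24, 24 (constant).
Newton forward-difference form: s_i = 9 + 46·C(i-1,1) + 90·C(i-1,2) + 78·C(i-1,3) + 24·C(i-1,4).
At i = 15: i-1 = 14, so s_{15} = 9 + 644 + 8190 + 28392 + 24024 = 61259.

61259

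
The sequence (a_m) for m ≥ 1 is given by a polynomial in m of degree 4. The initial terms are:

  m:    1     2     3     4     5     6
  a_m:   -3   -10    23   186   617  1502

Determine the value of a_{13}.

46113

1st diffs: -7, 33, 163, 431, 885.
2nd diffs: 40, 130, 268, 454.
3rd diffs: 90, 138, 186.
4th diffs: 48, 48 (constant).
Newton forward-difference form: a_m = -3 + (-7)·C(m-1,1) + 40·C(m-1,2) + 90·C(m-1,3) + 48·C(m-1,4).
At m = 13: m-1 = 12, so a_{13} = -3 - 84 + 2640 + 19800 + 23760 = 46113.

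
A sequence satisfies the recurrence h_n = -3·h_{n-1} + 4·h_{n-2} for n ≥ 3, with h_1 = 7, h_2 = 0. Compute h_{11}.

1468012

Step forward from the initial values:
h_3 = 28, h_4 = -84, h_5 = 364, h_6 = -1428, h_7 = 5740, h_8 = -22932, h_9 = 91756, h_{10} = -366996, h_{11} = 1468012.
(Characteristic roots are 1 and -4.)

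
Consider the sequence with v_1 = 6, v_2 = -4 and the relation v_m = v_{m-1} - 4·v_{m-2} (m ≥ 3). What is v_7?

-252

v_3 = -28;  v_4 = -12;  v_5 = 100;  v_6 = 148;  v_7 = -252.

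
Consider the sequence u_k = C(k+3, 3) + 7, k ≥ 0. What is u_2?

C(5, 3) = 10, so u_2 = 17.

17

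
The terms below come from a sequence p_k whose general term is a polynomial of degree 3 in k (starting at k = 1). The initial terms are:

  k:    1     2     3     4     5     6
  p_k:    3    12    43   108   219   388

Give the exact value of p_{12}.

1st diffs: 9, 31, 65, 111, 169.
2nd diffs: 22, 34, 46, 58.
3rd diffs: 12, 12, 12 (constant).
So p_k = 2k^3 - k^2 - 2k + 4.
Evaluating at k = 12 gives p_{12} = 3292.

3292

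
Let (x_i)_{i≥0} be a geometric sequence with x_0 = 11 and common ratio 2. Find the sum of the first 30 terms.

x_i = 11·2^(i-0).
S = 11·(2^30 - 1)/(2 - 1) = 11·(1073741824 - 1)/(1) = 11811160053.

11811160053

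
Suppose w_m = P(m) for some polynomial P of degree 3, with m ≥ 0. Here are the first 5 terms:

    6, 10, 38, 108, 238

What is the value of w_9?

2418

1st diffs: 4, 28, 70, 130.
2nd diffs: 24, 42, 60.
3rd diffs: 18, 18 (constant).
So w_m = 3m^3 + 3m^2 - 2m + 6.
Evaluating at m = 9 gives w_9 = 2418.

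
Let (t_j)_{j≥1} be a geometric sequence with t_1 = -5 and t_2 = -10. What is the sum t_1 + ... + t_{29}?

-2684354555

Common ratio r = 2.
t_j = (-5)·2^(j-1).
S = (-5)·(2^29 - 1)/(2 - 1) = (-5)·(536870912 - 1)/(1) = -2684354555.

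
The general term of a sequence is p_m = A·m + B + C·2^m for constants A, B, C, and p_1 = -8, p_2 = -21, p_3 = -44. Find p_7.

At m = 1, 2, 3: A + B + 2C = -8; 2A + B + 4C = -21; 3A + B + 8C = -44.
Subtracting the first from the second: A + 2C = -13.
Subtracting the second from the third: A + 4C = -23.
Solving: C = -5, A = -3, then B = 5.
So p_m = -3·m + 5 + (-5)·2^m; at m=7 this is -656.

-656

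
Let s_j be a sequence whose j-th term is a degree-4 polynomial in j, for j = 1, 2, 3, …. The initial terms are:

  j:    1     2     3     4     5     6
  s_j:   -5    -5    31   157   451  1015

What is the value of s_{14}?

1st diffs: 0, 36, 126, 294, 564.
2nd diffs: 36, 90, 168, 270.
3rd diffs: 54, 78, 102.
4th diffs: 24, 24 (constant).
So s_j = j^4 - j^3 - j^2 - 5j + 1.
Evaluating at j = 14 gives s_{14} = 35407.

35407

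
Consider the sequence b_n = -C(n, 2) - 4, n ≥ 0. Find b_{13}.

C(13, 2) = 78, so b_{13} = -82.

-82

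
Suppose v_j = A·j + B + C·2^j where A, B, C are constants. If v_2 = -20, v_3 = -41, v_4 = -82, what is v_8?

-1286

Write the equations: 2A + B + 4C = -20; 3A + B + 8C = -41; 4A + B + 16C = -82.
Subtracting the first from the second: A + 4C = -21.
Subtracting the second from the third: A + 8C = -41.
Solving: C = -5, A = -1, then B = 2.
Therefore v_8 = -8 + 2 + (-5)·256 = -1286.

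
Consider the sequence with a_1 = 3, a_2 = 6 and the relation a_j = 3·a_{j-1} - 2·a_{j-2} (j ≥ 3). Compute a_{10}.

Compute successive terms:
a_3 = 12, a_4 = 24, a_5 = 48, a_6 = 96, a_7 = 192, a_8 = 384, a_9 = 768, a_{10} = 1536.
(Characteristic roots are 2 and 1.)

1536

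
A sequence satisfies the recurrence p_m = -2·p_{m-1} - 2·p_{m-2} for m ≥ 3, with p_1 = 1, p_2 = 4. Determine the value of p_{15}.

p_3 = -10; p_4 = 12; p_5 = -4; …; p_{12} = 192; p_{13} = -64; p_{14} = -256; p_{15} = 640.

640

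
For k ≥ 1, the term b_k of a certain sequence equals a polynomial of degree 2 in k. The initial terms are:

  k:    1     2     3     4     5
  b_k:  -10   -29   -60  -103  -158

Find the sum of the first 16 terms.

-9160

1st diffs: -19, -31, -43, -55.
2nd diffs: -12, -12, -12 (constant).
Newton forward-difference form: b_k = -10 + (-19)·C(k-1,1) + (-12)·C(k-1,2).
Continuing: …, -225, -304, -395, -498, …, b_{16} = -1555.
Summing k = 1..16 (16 terms) gives -9160.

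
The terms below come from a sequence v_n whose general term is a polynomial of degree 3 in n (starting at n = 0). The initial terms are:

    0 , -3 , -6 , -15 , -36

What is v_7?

-231

1st diffs: -3, -3, -9, -21.
2nd diffs: 0, -6, -12.
3rd diffs: -6, -6 (constant).
Newton forward-difference form: v_n = (-3)·C(n,1) + (-6)·C(n,3).
At n = 7: n = 7, so v_7 = -21 - 210 = -231.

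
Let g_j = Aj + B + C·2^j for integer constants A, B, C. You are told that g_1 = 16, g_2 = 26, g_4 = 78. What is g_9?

At j = 1, 2, 4: A + B + 2C = 16; 2A + B + 4C = 26; 4A + B + 16C = 78.
Subtracting the first from the second: A + 2C = 10.
Subtracting the second from the third: 2A + 12C = 52.
Solving: C = 4, A = 2, then B = 6.
So g_j = 2·j + 6 + 4·2^j; at j=9 this is 2072.

2072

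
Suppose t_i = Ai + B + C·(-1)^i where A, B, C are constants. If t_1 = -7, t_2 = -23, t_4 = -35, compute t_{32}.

Plug in i = 1, 2, 4: A + B - C = -7; 2A + B + C = -23; 4A + B + C = -35.
Subtracting the first from the second: A + 2C = -16.
Subtracting the second from the third: 2A = -12.
Solving: C = -5, A = -6, then B = -6.
Therefore t_{32} = -192 + (-6) + (-5)·1 = -203.

-203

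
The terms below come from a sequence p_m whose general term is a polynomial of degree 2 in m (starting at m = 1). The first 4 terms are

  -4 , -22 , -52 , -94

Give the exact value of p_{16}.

-1534

1st diffs: -18, -30, -42.
2nd diffs: -12, -12 (constant).
Newton forward-difference form: p_m = -4 + (-18)·C(m-1,1) + (-12)·C(m-1,2).
At m = 16: m-1 = 15, so p_{16} = -4 - 270 - 1260 = -1534.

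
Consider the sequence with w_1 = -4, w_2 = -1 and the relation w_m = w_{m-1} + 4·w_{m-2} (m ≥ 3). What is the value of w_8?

Applying the relation repeatedly:
w_3 = -17; w_4 = -21; w_5 = -89; w_6 = -173; w_7 = -529; w_8 = -1221.

-1221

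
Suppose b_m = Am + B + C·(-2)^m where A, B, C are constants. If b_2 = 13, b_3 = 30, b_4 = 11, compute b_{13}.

Plug in m = 2, 3, 4: 2A + B + 4C = 13; 3A + B - 8C = 30; 4A + B + 16C = 11.
Subtracting the first from the second: A - 12C = 17.
Subtracting the second from the third: A + 24C = -19.
Solving: C = -1, A = 5, then B = 7.
Hence b_{13} = 5·13 + 7 + (-1)·(-8192) = 8264.

8264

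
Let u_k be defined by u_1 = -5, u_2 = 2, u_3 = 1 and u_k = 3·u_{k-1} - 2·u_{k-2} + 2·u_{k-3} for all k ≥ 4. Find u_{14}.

Applying the relation repeatedly:
u_4 = -11; u_5 = -31; u_6 = -69; …; u_{11} = -6855; u_{12} = -17281; u_{13} = -43575; u_{14} = -109873.

-109873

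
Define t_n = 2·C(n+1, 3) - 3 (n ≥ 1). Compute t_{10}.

C(11, 3) = 165, so t_{10} = 327.

327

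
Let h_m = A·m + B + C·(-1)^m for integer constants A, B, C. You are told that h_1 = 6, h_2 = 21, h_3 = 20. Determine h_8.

The three given values yield: A + B - C = 6; 2A + B + C = 21; 3A + B - C = 20.
Subtracting the first from the second: A + 2C = 15.
Subtracting the second from the third: A - 2C = -1.
Solving: C = 4, A = 7, then B = 3.
Hence h_8 = 7·8 + 3 + 4·1 = 63.

63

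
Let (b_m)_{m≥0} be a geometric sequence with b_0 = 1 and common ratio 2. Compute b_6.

b_m = 1·2^(m-0).
b_6 = 1·2^6 = 64.

64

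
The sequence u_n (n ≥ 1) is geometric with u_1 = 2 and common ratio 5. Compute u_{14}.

u_n = 2·5^(n-1).
u_{14} = 2·5^13 = 2441406250.

2441406250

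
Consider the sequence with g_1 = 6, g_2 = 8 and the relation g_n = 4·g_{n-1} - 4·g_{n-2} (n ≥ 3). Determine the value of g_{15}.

-360448

g_3 = 8  g_4 = 0  g_5 = -32  …  g_{12} = -32768  g_{13} = -73728  g_{14} = -163840  g_{15} = -360448.
(Characteristic roots are 2 and 2.)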